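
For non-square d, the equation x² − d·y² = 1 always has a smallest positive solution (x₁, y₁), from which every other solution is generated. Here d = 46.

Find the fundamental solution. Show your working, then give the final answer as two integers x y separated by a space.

[6; 1,3,1,1,2,6,2,1,1,3,1,12] for √46; ℓ=12 ⇒ convergent index 11
k=0  a_k=6  p_k/q_k = 6/1
k=1  a_k=1  p_k/q_k = 7/1
…
k=3  a_k=1  p_k/q_k = 34/5
k=4  a_k=1  p_k/q_k = 61/9
k=5  a_k=2  p_k/q_k = 156/23
k=6  a_k=6  p_k/q_k = 997/147
k=7  a_k=2  p_k/q_k = 2150/317
…
k=9  a_k=1  p_k/q_k = 5297/781
k=10  a_k=3  p_k/q_k = 19038/2807
k=11  a_k=1  p_k/q_k = 24335/3588
fundamental: x₁=24335, y₁=3588  (since 592192225 − 46·12873744 = 1)

24335 3588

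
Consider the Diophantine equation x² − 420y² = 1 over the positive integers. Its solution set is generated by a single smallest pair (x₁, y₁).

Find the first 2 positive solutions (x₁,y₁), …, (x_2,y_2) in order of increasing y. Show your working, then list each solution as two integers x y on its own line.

√420 → a₀=20, period (2,40); ℓ=2 even so k=1
k=0  a_k=20  p_k/q_k = 20/1
k=1  a_k=2  p_k/q_k = 41/2
→ (41, 2).  Check: 41²=1681, 420·2²=1680, difference 1.
n=2: (41,2)∘(41,2) = (41·41+420·2·2, 41·2+2·41) = (3361,164)

41 2
3361 164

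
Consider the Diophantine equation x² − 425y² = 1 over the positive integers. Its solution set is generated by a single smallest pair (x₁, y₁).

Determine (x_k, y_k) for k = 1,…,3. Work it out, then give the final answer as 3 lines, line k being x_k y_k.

143649 6968
41270070401 2001892464
11856808685922849 575139701115304

d=425: √d = [20; 1,1,1,1,1,1,40] (ℓ=7, odd), read p_13/q_13
k=0  a_k=20  p_k/q_k = 20/1
k=1  a_k=1  p_k/q_k = 21/1
k=2  a_k=1  p_k/q_k = 41/2
…
k=8  a_k=1  p_k/q_k = 11153/541
…
k=10  a_k=1  p_k/q_k = 33191/1610
k=11  a_k=1  p_k/q_k = 55229/2679
k=12  a_k=1  p_k/q_k = 88420/4289
k=13  a_k=1  p_k/q_k = 143649/6968
→ (143649, 6968).  Check: 143649²=20635035201, 425·6968²=20635035200, difference 1.
k=2:  x_2 = 143649·143649+425·6968·6968 = 41270070401,  y_2 = 143649·6968+6968·143649 = 2001892464
k=3:  x_3 = 143649·41270070401+425·6968·2001892464 = 11856808685922849,  y_3 = 143649·2001892464+6968·41270070401 = 575139701115304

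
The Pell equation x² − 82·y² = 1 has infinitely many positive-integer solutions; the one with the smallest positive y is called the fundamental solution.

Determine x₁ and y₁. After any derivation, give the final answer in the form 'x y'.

163 18

√82 = [9; 18, …], period ℓ=1 (odd) → k=1
k=0  a_k=9  p_k/q_k = 9/1
k=1  a_k=18  p_k/q_k = 163/18
(x₁, y₁) = (163, 18);  163² − 82·18² = 1 ✓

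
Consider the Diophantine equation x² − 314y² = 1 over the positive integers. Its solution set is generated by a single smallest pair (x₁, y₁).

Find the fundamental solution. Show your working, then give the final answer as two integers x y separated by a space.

392499 22150

[17; 1,2,1,1,2,1,34] for √314; ℓ=7 ⇒ convergent index 13
i=0: a=17 ⇒ p=17, q=1
i=1: a=1 ⇒ p=18, q=1
i=2: a=2 ⇒ p=53, q=3
…
i=4: a=1 ⇒ p=124, q=7
i=5: a=2 ⇒ p=319, q=18
i=6: a=1 ⇒ p=443, q=25
i=7: a=34 ⇒ p=15381, q=868
i=8: a=1 ⇒ p=15824, q=893
i=9: a=2 ⇒ p=47029, q=2654
i=10: a=1 ⇒ p=62853, q=3547
i=11: a=1 ⇒ p=109882, q=6201
i=12: a=2 ⇒ p=282617, q=15949
i=13: a=1 ⇒ p=392499, q=22150
→ (392499, 22150).  Check: 392499²=154055465001, 314·22150²=154055465000, difference 1.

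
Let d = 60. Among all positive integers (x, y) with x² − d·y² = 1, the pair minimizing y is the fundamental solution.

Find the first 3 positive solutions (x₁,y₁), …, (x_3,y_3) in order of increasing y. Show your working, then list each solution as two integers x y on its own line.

√60 → a₀=7, period (1,2,1,14); ℓ=4 even so k=3
k=0  a_k=7  p_k/q_k = 7/1
…
k=2  a_k=2  p_k/q_k = 23/3
k=3  a_k=1  p_k/q_k = 31/4
→ (31, 4).  Check: 31²=961, 60·4²=960, difference 1.
(31+4√60)^2 = 1921 + 248√60
(31+4√60)^3 = 119071 + 15372√60

31 4
1921 248
119071 15372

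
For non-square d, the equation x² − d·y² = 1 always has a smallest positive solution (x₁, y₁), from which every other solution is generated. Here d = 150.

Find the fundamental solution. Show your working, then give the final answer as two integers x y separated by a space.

[12; 4,24] for √150; ℓ=2 ⇒ convergent index 1
step 0: (12, 1)  from 12·(1,0) + (0,1)
step 1: (49, 4)  from 4·(12,1) + (1,0)
fundamental: x₁=49, y₁=4  (since 2401 − 150·16 = 1)

49 4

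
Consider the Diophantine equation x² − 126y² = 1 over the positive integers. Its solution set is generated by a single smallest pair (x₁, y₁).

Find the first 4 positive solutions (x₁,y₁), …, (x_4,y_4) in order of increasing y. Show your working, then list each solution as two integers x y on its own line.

449 40
403201 35920
362074049 32256120
325142092801 28965959840

√126 = [11; 4,2,4,22, …], period ℓ=4 (even) → k=3
i=0: a=11 ⇒ p=11, q=1
i=1: a=4 ⇒ p=45, q=4
i=2: a=2 ⇒ p=101, q=9
i=3: a=4 ⇒ p=449, q=40
(x₁, y₁) = (449, 40);  449² − 126·40² = 1 ✓
(449+40√126)^2 = 403201 + 35920√126
(449+40√126)^3 = 362074049 + 32256120√126
(449+40√126)^4 = 325142092801 + 28965959840√126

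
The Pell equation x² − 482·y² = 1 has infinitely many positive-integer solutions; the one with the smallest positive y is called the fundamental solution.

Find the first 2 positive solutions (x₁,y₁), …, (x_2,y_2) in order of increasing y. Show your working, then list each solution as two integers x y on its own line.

483 22
466577 21252

[21; 1,20,1,42] for √482; ℓ=4 ⇒ convergent index 3
i=0: a=21 ⇒ p=21, q=1
…
i=2: a=20 ⇒ p=461, q=21
i=3: a=1 ⇒ p=483, q=22
(x₁, y₁) = (483, 22);  483² − 482·22² = 1 ✓
n=2: (483,22)∘(483,22) = (483·483+482·22·22, 483·22+22·483) = (466577,21252)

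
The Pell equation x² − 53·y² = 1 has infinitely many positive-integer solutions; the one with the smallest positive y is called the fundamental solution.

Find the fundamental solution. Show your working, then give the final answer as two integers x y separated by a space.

[7; 3,1,1,3,14] for √53; ℓ=5 ⇒ convergent index 9
step 0: (7, 1)  from 7·(1,0) + (0,1)
step 1: (22, 3)  from 3·(7,1) + (1,0)
…
step 4: (182, 25)  from 3·(51,7) + (29,4)
…
step 7: (10578, 1453)  from 1·(7979,1096) + (2599,357)
step 8: (18557, 2549)  from 1·(10578,1453) + (7979,1096)
step 9: (66249, 9100)  from 3·(18557,2549) + (10578,1453)
(x₁, y₁) = (66249, 9100);  66249² − 53·9100² = 1 ✓

66249 9100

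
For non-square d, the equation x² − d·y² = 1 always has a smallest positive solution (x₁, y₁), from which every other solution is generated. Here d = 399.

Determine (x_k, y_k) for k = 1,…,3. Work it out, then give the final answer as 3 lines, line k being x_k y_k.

[19; 1,38] for √399; ℓ=2 ⇒ convergent index 1
step 0: (19, 1)  from 19·(1,0) + (0,1)
step 1: (20, 1)  from 1·(19,1) + (1,0)
→ (20, 1).  Check: 20²=400, 399·1²=399, difference 1.
(x_2, y_2) = (20·20 + 399·1·1, 20·1 + 1·20) = (799, 40)
(x_3, y_3) = (20·799 + 399·1·40, 20·40 + 1·799) = (31940, 1599)

20 1
799 40
31940 1599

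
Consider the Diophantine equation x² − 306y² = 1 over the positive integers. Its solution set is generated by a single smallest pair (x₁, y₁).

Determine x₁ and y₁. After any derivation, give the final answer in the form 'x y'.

√306 = [17; 2,34, …], period ℓ=2 (even) → k=1
a_0=17:  p_0=17·1+0=17,  q_0=17·0+1=1
a_1=2:  p_1=2·17+1=35,  q_1=2·1+0=2
→ (35, 2).  Check: 35²=1225, 306·2²=1224, difference 1.

35 2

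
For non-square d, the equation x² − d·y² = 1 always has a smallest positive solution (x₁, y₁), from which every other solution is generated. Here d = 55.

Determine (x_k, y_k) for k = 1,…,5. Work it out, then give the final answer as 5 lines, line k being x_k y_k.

√55 = [7; 2,2,2,14, …], period ℓ=4 (even) → k=3
k=0  a_k=7  p_k/q_k = 7/1
…
k=2  a_k=2  p_k/q_k = 37/5
k=3  a_k=2  p_k/q_k = 89/12
fundamental: x₁=89, y₁=12  (since 7921 − 55·144 = 1)
n=2: (89,12)∘(89,12) = (89·89+55·12·12, 89·12+12·89) = (15841,2136)
n=3: (15841,2136)∘(89,12) = (89·15841+55·12·2136, 89·2136+12·15841) = (2819609,380196)
n=4: (2819609,380196)∘(89,12) = (89·2819609+55·12·380196, 89·380196+12·2819609) = (501874561,67672752)
n=5: (501874561,67672752)∘(89,12) = (89·501874561+55·12·67672752, 89·67672752+12·501874561) = (89330852249,12045369660)

89 12
15841 2136
2819609 380196
501874561 67672752
89330852249 12045369660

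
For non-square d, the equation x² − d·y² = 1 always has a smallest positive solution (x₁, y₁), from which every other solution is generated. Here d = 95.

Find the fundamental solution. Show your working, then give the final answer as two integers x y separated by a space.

d=95: √d = [9; 1,2,1,18] (ℓ=4, even), read p_3/q_3
i=0: a=9 ⇒ p=9, q=1
i=1: a=1 ⇒ p=10, q=1
i=2: a=2 ⇒ p=29, q=3
i=3: a=1 ⇒ p=39, q=4
(x₁, y₁) = (39, 4);  39² − 95·4² = 1 ✓

39 4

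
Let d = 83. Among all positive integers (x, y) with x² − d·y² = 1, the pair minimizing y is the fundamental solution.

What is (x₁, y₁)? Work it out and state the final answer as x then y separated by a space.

[9; 9,18] for √83; ℓ=2 ⇒ convergent index 1
i=0: a=9 ⇒ p=9, q=1
i=1: a=9 ⇒ p=82, q=9
→ (82, 9).  Check: 82²=6724, 83·9²=6723, difference 1.

82 9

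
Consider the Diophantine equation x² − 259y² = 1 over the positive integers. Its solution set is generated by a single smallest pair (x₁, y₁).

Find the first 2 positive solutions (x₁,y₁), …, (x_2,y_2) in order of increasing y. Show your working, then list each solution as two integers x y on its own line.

847225 52644
1435580401249 89202625800

d=259: √d = [16; 10,1,2,3,4,3,2,1,10,32] (ℓ=10, even), read p_9/q_9
step 0: (16, 1)  from 16·(1,0) + (0,1)
step 1: (161, 10)  from 10·(16,1) + (1,0)
…
step 3: (515, 32)  from 2·(177,11) + (161,10)
…
step 5: (7403, 460)  from 4·(1722,107) + (515,32)
…
step 8: (79196, 4921)  from 1·(55265,3434) + (23931,1487)
step 9: (847225, 52644)  from 10·(79196,4921) + (55265,3434)
→ (847225, 52644).  Check: 847225²=717790200625, 259·52644²=717790200624, difference 1.
n=2: (847225,52644)∘(847225,52644) = (847225·847225+259·52644·52644, 847225·52644+52644·847225) = (1435580401249,89202625800)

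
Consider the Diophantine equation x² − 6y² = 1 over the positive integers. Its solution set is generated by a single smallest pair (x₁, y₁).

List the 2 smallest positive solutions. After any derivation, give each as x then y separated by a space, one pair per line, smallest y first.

5 2
49 20

√6 = [2; 2,4, …], period ℓ=2 (even) → k=1
step 0: (2, 1)  from 2·(1,0) + (0,1)
step 1: (5, 2)  from 2·(2,1) + (1,0)
(x₁, y₁) = (5, 2);  5² − 6·2² = 1 ✓
k=2:  x_2 = 5·5+6·2·2 = 49,  y_2 = 5·2+2·5 = 20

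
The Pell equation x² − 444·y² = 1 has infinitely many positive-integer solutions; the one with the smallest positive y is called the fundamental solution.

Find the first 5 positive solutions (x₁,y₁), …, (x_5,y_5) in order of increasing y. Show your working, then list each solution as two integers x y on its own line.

295 14
174049 8260
102688615 4873386
60586108801 2875289480
35745701503975 1696415919814

√444 → a₀=21, period (14,42); ℓ=2 even so k=1
step 0: (21, 1)  from 21·(1,0) + (0,1)
step 1: (295, 14)  from 14·(21,1) + (1,0)
(x₁, y₁) = (295, 14);  295² − 444·14² = 1 ✓
(295+14√444)^2 = 174049 + 8260√444
(295+14√444)^3 = 102688615 + 4873386√444
(295+14√444)^4 = 60586108801 + 2875289480√444
(295+14√444)^5 = 35745701503975 + 1696415919814√444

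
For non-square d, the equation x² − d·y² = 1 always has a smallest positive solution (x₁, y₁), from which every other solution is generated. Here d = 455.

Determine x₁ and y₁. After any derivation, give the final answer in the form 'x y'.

64 3

√455 → a₀=21, period (3,42); ℓ=2 even so k=1
step 0: (21, 1)  from 21·(1,0) + (0,1)
step 1: (64, 3)  from 3·(21,1) + (1,0)
(x₁, y₁) = (64, 3);  64² − 455·3² = 1 ✓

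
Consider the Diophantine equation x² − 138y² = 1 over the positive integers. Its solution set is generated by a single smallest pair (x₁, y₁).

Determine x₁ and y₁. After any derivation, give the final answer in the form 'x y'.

47 4

√138 = [11; 1,2,1,22, …], period ℓ=4 (even) → k=3
k=0  a_k=11  p_k/q_k = 11/1
…
k=2  a_k=2  p_k/q_k = 35/3
k=3  a_k=1  p_k/q_k = 47/4
(x₁, y₁) = (47, 4);  47² − 138·4² = 1 ✓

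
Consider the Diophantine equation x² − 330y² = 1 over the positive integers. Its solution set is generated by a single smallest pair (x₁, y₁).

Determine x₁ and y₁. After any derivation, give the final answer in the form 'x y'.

109 6

[18; 6,36] for √330; ℓ=2 ⇒ convergent index 1
a_0=18:  p_0=18·1+0=18,  q_0=18·0+1=1
a_1=6:  p_1=6·18+1=109,  q_1=6·1+0=6
(x₁, y₁) = (109, 6);  109² − 330·6² = 1 ✓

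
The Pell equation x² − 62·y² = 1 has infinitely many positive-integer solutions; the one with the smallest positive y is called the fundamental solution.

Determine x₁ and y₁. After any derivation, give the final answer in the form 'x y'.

√62 → a₀=7, period (1,6,1,14); ℓ=4 even so k=3
i=0: a=7 ⇒ p=7, q=1
…
i=2: a=6 ⇒ p=55, q=7
i=3: a=1 ⇒ p=63, q=8
(x₁, y₁) = (63, 8);  63² − 62·8² = 1 ✓

63 8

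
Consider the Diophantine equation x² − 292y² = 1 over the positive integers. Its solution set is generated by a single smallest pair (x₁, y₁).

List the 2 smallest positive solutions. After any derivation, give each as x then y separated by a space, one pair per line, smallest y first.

[17; 11,2,1,3,8,3,1,2,11,34] for √292; ℓ=10 ⇒ convergent index 9
a_0=17:  p_0=17·1+0=17,  q_0=17·0+1=1
a_1=11:  p_1=11·17+1=188,  q_1=11·1+0=11
a_2=2:  p_2=2·188+17=393,  q_2=2·11+1=23
…
a_4=3:  p_4=3·581+393=2136,  q_4=3·34+23=125
…
a_6=3:  p_6=3·17669+2136=55143,  q_6=3·1034+125=3227
a_7=1:  p_7=1·55143+17669=72812,  q_7=1·3227+1034=4261
a_8=2:  p_8=2·72812+55143=200767,  q_8=2·4261+3227=11749
a_9=11:  p_9=11·200767+72812=2281249,  q_9=11·11749+4261=133500
→ (2281249, 133500).  Check: 2281249²=5204097000001, 292·133500²=5204097000000, difference 1.
k=2:  x_2 = 2281249·2281249+292·133500·133500 = 10408194000001,  y_2 = 2281249·133500+133500·2281249 = 609093483000

2281249 133500
10408194000001 609093483000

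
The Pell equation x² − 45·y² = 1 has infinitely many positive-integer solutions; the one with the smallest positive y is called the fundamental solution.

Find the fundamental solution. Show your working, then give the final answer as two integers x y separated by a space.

161 24

d=45: √d = [6; 1,2,2,2,1,12] (ℓ=6, even), read p_5/q_5
k=0  a_k=6  p_k/q_k = 6/1
k=1  a_k=1  p_k/q_k = 7/1
k=2  a_k=2  p_k/q_k = 20/3
k=3  a_k=2  p_k/q_k = 47/7
k=4  a_k=2  p_k/q_k = 114/17
k=5  a_k=1  p_k/q_k = 161/24
→ (161, 24).  Check: 161²=25921, 45·24²=25920, difference 1.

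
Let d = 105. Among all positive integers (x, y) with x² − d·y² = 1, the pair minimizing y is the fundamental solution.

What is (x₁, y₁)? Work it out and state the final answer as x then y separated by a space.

d=105: √d = [10; 4,20] (ℓ=2, even), read p_1/q_1
i=0: a=10 ⇒ p=10, q=1
i=1: a=4 ⇒ p=41, q=4
→ (41, 4).  Check: 41²=1681, 105·4²=1680, difference 1.

41 4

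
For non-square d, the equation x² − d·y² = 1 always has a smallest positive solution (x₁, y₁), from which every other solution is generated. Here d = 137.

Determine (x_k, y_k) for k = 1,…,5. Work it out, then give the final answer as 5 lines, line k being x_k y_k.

√137 → a₀=11, period (1,2,2,1,1,2,2,1,22); ℓ=9 odd so k=17
step 0: (11, 1)  from 11·(1,0) + (0,1)
step 1: (12, 1)  from 1·(11,1) + (1,0)
…
step 3: (82, 7)  from 2·(35,3) + (12,1)
…
step 5: (199, 17)  from 1·(117,10) + (82,7)
…
step 8: (1744, 149)  from 1·(1229,105) + (515,44)
step 9: (39597, 3383)  from 22·(1744,149) + (1229,105)
…
step 12: (285899, 24426)  from 2·(122279,10447) + (41341,3532)
step 13: (408178, 34873)  from 1·(285899,24426) + (122279,10447)
step 14: (694077, 59299)  from 1·(408178,34873) + (285899,24426)
…
step 16: (4286741, 366241)  from 2·(1796332,153471) + (694077,59299)
step 17: (6083073, 519712)  from 1·(4286741,366241) + (1796332,153471)
fundamental: x₁=6083073, y₁=519712  (since 37003777123329 − 137·270100562944 = 1)
k=2:  x_2 = 6083073·6083073+137·519712·519712 = 74007554246657,  y_2 = 6083073·519712+519712·6083073 = 6322892069952
k=3:  x_3 = 6083073·74007554246657+137·519712·6322892069952 = 900386710067742990849,  y_3 = 6083073·6322892069952+519712·74007554246657 = 76925228065277725280
k=4:  x_4 = 6083073·900386710067742990849+137·519712·76925228065277725280 = 10954236171143757109591351297,  y_4 = 6083073·76925228065277725280+519712·900386710067742990849 = 935883555725460013412300928
k=5:  x_5 = 6083073·10954236171143757109591351297+137·519712·935883555725460013412300928 = 133270836576615035597116312473600513,  y_5 = 6083073·935883555725460013412300928+519712·10954236171143757109591351297 = 11386095977955005515107946008258208

6083073 519712
74007554246657 6322892069952
900386710067742990849 76925228065277725280
10954236171143757109591351297 935883555725460013412300928
133270836576615035597116312473600513 11386095977955005515107946008258208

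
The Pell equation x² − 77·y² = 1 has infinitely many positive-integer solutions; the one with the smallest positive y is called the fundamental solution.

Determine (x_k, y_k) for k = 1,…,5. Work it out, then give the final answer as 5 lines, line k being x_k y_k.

351 40
246401 28080
172973151 19712120
121426905601 13837880160
85241514758751 9714172160200

d=77: √d = [8; 1,3,2,3,1,16] (ℓ=6, even), read p_5/q_5
a_0=8:  p_0=8·1+0=8,  q_0=8·0+1=1
a_1=1:  p_1=1·8+1=9,  q_1=1·1+0=1
…
a_4=3:  p_4=3·79+35=272,  q_4=3·9+4=31
a_5=1:  p_5=1·272+79=351,  q_5=1·31+9=40
(x₁, y₁) = (351, 40);  351² − 77·40² = 1 ✓
n=2: (351,40)∘(351,40) = (351·351+77·40·40, 351·40+40·351) = (246401,28080)
n=3: (246401,28080)∘(351,40) = (351·246401+77·40·28080, 351·28080+40·246401) = (172973151,19712120)
n=4: (172973151,19712120)∘(351,40) = (351·172973151+77·40·19712120, 351·19712120+40·172973151) = (121426905601,13837880160)
n=5: (121426905601,13837880160)∘(351,40) = (351·121426905601+77·40·13837880160, 351·13837880160+40·121426905601) = (85241514758751,9714172160200)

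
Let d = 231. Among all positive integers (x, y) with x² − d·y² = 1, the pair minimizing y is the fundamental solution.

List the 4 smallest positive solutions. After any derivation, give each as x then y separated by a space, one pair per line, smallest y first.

76 5
11551 760
1755676 115515
266851201 17557520

[15; 5,30] for √231; ℓ=2 ⇒ convergent index 1
k=0  a_k=15  p_k/q_k = 15/1
k=1  a_k=5  p_k/q_k = 76/5
fundamental: x₁=76, y₁=5  (since 5776 − 231·25 = 1)
k=2:  x_2 = 76·76+231·5·5 = 11551,  y_2 = 76·5+5·76 = 760
k=3:  x_3 = 76·11551+231·5·760 = 1755676,  y_3 = 76·760+5·11551 = 115515
k=4:  x_4 = 76·1755676+231·5·115515 = 266851201,  y_4 = 76·115515+5·1755676 = 17557520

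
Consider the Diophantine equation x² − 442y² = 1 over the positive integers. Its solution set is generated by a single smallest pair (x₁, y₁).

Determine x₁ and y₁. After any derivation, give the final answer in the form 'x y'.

√442 = [21; 42, …], period ℓ=1 (odd) → k=1
i=0: a=21 ⇒ p=21, q=1
i=1: a=42 ⇒ p=883, q=42
fundamental: x₁=883, y₁=42  (since 779689 − 442·1764 = 1)

883 42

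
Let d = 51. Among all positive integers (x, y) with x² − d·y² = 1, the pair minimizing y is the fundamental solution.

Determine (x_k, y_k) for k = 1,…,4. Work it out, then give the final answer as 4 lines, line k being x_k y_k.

50 7
4999 700
499850 69993
49980001 6998600

d=51: √d = [7; 7,14] (ℓ=2, even), read p_1/q_1
step 0: (7, 1)  from 7·(1,0) + (0,1)
step 1: (50, 7)  from 7·(7,1) + (1,0)
→ (50, 7).  Check: 50²=2500, 51·7²=2499, difference 1.
(x_2, y_2) = (50·50 + 51·7·7, 50·7 + 7·50) = (4999, 700)
(x_3, y_3) = (50·4999 + 51·7·700, 50·700 + 7·4999) = (499850, 69993)
(x_4, y_4) = (50·499850 + 51·7·69993, 50·69993 + 7·499850) = (49980001, 6998600)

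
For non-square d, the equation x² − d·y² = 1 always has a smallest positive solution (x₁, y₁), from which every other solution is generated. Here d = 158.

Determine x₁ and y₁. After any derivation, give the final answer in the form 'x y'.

d=158: √d = [12; 1,1,3,12,3,1,1,24] (ℓ=8, even), read p_7/q_7
a_0=12:  p_0=12·1+0=12,  q_0=12·0+1=1
a_1=1:  p_1=1·12+1=13,  q_1=1·1+0=1
…
a_3=3:  p_3=3·25+13=88,  q_3=3·2+1=7
…
a_5=3:  p_5=3·1081+88=3331,  q_5=3·86+7=265
a_6=1:  p_6=1·3331+1081=4412,  q_6=1·265+86=351
a_7=1:  p_7=1·4412+3331=7743,  q_7=1·351+265=616
(x₁, y₁) = (7743, 616);  7743² − 158·616² = 1 ✓

7743 616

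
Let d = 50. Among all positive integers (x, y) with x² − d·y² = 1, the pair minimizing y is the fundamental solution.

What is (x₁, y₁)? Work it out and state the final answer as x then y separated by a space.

d=50: √d = [7; 14] (ℓ=1, odd), read p_1/q_1
i=0: a=7 ⇒ p=7, q=1
i=1: a=14 ⇒ p=99, q=14
(x₁, y₁) = (99, 14);  99² − 50·14² = 1 ✓

99 14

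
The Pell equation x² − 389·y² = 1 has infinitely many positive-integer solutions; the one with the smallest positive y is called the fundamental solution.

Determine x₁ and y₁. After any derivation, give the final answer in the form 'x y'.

d=389: √d = [19; 1,2,1,1,1,1,2,1,38] (ℓ=9, odd), read p_17/q_17
a_0=19:  p_0=19·1+0=19,  q_0=19·0+1=1
a_1=1:  p_1=1·19+1=20,  q_1=1·1+0=1
…
a_3=1:  p_3=1·59+20=79,  q_3=1·3+1=4
a_4=1:  p_4=1·79+59=138,  q_4=1·4+3=7
…
a_10=1:  p_10=1·49643+1282=50925,  q_10=1·2517+65=2582
…
a_14=1:  p_14=1·353911+202418=556329,  q_14=1·17944+10263=28207
…
a_16=2:  p_16=2·910240+556329=2376809,  q_16=2·46151+28207=120509
a_17=1:  p_17=1·2376809+910240=3287049,  q_17=1·120509+46151=166660
(x₁, y₁) = (3287049, 166660);  3287049² − 389·166660² = 1 ✓

3287049 166660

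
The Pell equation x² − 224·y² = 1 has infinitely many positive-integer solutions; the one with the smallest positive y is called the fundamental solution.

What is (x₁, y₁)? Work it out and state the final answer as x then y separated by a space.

15 1

√224 = [14; 1,28, …], period ℓ=2 (even) → k=1
i=0: a=14 ⇒ p=14, q=1
i=1: a=1 ⇒ p=15, q=1
(x₁, y₁) = (15, 1);  15² − 224·1² = 1 ✓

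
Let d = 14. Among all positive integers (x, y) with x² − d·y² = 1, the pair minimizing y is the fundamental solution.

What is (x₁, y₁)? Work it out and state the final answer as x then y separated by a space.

√14 = [3; 1,2,1,6, …], period ℓ=4 (even) → k=3
k=0  a_k=3  p_k/q_k = 3/1
k=1  a_k=1  p_k/q_k = 4/1
k=2  a_k=2  p_k/q_k = 11/3
k=3  a_k=1  p_k/q_k = 15/4
(x₁, y₁) = (15, 4);  15² − 14·4² = 1 ✓

15 4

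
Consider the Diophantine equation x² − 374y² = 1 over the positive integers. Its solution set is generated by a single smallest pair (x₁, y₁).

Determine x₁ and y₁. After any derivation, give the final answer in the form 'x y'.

3365 174

√374 → a₀=19, period (2,1,18,1,2,38); ℓ=6 even so k=5
a_0=19:  p_0=19·1+0=19,  q_0=19·0+1=1
a_1=2:  p_1=2·19+1=39,  q_1=2·1+0=2
a_2=1:  p_2=1·39+19=58,  q_2=1·2+1=3
…
a_4=1:  p_4=1·1083+58=1141,  q_4=1·56+3=59
a_5=2:  p_5=2·1141+1083=3365,  q_5=2·59+56=174
→ (3365, 174).  Check: 3365²=11323225, 374·174²=11323224, difference 1.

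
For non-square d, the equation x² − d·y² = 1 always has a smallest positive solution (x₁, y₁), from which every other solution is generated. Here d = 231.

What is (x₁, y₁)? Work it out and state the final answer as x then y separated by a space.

76 5

√231 → a₀=15, period (5,30); ℓ=2 even so k=1
k=0  a_k=15  p_k/q_k = 15/1
k=1  a_k=5  p_k/q_k = 76/5
→ (76, 5).  Check: 76²=5776, 231·5²=5775, difference 1.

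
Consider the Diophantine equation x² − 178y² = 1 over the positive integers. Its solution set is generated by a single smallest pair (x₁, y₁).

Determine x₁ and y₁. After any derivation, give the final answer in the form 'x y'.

√178 → a₀=13, period (2,1,12,1,2,26); ℓ=6 even so k=5
k=0  a_k=13  p_k/q_k = 13/1
k=1  a_k=2  p_k/q_k = 27/2
k=2  a_k=1  p_k/q_k = 40/3
k=3  a_k=12  p_k/q_k = 507/38
k=4  a_k=1  p_k/q_k = 547/41
k=5  a_k=2  p_k/q_k = 1601/120
→ (1601, 120).  Check: 1601²=2563201, 178·120²=2563200, difference 1.

1601 120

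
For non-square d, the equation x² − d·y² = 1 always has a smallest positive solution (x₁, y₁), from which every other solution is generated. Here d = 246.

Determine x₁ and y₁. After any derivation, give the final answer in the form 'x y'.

88805 5662

√246 = [15; 1,2,5,1,14,1,5,2,1,30, …], period ℓ=10 (even) → k=9
a_0=15:  p_0=15·1+0=15,  q_0=15·0+1=1
…
a_3=5:  p_3=5·47+16=251,  q_3=5·3+1=16
…
a_6=1:  p_6=1·4423+298=4721,  q_6=1·282+19=301
…
a_8=2:  p_8=2·28028+4721=60777,  q_8=2·1787+301=3875
a_9=1:  p_9=1·60777+28028=88805,  q_9=1·3875+1787=5662
fundamental: x₁=88805, y₁=5662  (since 7886328025 − 246·32058244 = 1)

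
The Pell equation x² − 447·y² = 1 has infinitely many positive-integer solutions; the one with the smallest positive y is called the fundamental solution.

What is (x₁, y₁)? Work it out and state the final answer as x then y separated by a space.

d=447: √d = [21; 7,42] (ℓ=2, even), read p_1/q_1
a_0=21:  p_0=21·1+0=21,  q_0=21·0+1=1
a_1=7:  p_1=7·21+1=148,  q_1=7·1+0=7
fundamental: x₁=148, y₁=7  (since 21904 − 447·49 = 1)

148 7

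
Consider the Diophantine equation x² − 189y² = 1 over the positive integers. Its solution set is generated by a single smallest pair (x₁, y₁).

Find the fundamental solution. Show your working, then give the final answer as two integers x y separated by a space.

55 4

d=189: √d = [13; 1,2,1,26] (ℓ=4, even), read p_3/q_3
i=0: a=13 ⇒ p=13, q=1
…
i=2: a=2 ⇒ p=41, q=3
i=3: a=1 ⇒ p=55, q=4
→ (55, 4).  Check: 55²=3025, 189·4²=3024, difference 1.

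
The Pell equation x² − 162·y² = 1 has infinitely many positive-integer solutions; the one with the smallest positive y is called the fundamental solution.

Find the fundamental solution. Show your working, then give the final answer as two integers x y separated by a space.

19601 1540

d=162: √d = [12; 1,2,1,2,12,2,1,2,1,24] (ℓ=10, even), read p_9/q_9
i=0: a=12 ⇒ p=12, q=1
i=1: a=1 ⇒ p=13, q=1
i=2: a=2 ⇒ p=38, q=3
…
i=4: a=2 ⇒ p=140, q=11
i=5: a=12 ⇒ p=1731, q=136
i=6: a=2 ⇒ p=3602, q=283
i=7: a=1 ⇒ p=5333, q=419
i=8: a=2 ⇒ p=14268, q=1121
i=9: a=1 ⇒ p=19601, q=1540
fundamental: x₁=19601, y₁=1540  (since 384199201 − 162·2371600 = 1)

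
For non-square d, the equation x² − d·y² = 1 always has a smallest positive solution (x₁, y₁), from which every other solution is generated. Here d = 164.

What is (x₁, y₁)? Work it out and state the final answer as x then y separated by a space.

√164 = [12; 1,4,6,4,1,24, …], period ℓ=6 (even) → k=5
k=0  a_k=12  p_k/q_k = 12/1
k=1  a_k=1  p_k/q_k = 13/1
…
k=4  a_k=4  p_k/q_k = 1652/129
k=5  a_k=1  p_k/q_k = 2049/160
(x₁, y₁) = (2049, 160);  2049² − 164·160² = 1 ✓

2049 160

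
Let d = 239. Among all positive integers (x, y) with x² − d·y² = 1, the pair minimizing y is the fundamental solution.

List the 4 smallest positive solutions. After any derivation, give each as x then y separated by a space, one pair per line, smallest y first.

6195120 400729
76759023628799 4965128484960
951062724926484326640 61519133559490389671
11783895416893046404284364801 762236829394135240588726080

d=239: √d = [15; 2,5,1,2,4,15,4,2,1,5,2,30] (ℓ=12, even), read p_11/q_11
k=0  a_k=15  p_k/q_k = 15/1
k=1  a_k=2  p_k/q_k = 31/2
k=2  a_k=5  p_k/q_k = 170/11
k=3  a_k=1  p_k/q_k = 201/13
…
k=5  a_k=4  p_k/q_k = 2489/161
k=6  a_k=15  p_k/q_k = 37907/2452
k=7  a_k=4  p_k/q_k = 154117/9969
k=8  a_k=2  p_k/q_k = 346141/22390
…
k=10  a_k=5  p_k/q_k = 2847431/184185
k=11  a_k=2  p_k/q_k = 6195120/400729
→ (6195120, 400729).  Check: 6195120²=38379511814400, 239·400729²=38379511814399, difference 1.
n=2: (6195120,400729)∘(6195120,400729) = (6195120·6195120+239·400729·400729, 6195120·400729+400729·6195120) = (76759023628799,4965128484960)
n=3: (76759023628799,4965128484960)∘(6195120,400729) = (6195120·76759023628799+239·400729·4965128484960, 6195120·4965128484960+400729·76759023628799) = (951062724926484326640,61519133559490389671)
n=4: (951062724926484326640,61519133559490389671)∘(6195120,400729) = (6195120·951062724926484326640+239·400729·61519133559490389671, 6195120·61519133559490389671+400729·951062724926484326640) = (11783895416893046404284364801,762236829394135240588726080)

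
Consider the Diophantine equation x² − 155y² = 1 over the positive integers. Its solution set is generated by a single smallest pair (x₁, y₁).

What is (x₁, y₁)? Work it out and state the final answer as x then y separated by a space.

249 20

[12; 2,4,2,24] for √155; ℓ=4 ⇒ convergent index 3
a_0=12:  p_0=12·1+0=12,  q_0=12·0+1=1
a_1=2:  p_1=2·12+1=25,  q_1=2·1+0=2
a_2=4:  p_2=4·25+12=112,  q_2=4·2+1=9
a_3=2:  p_3=2·112+25=249,  q_3=2·9+2=20
fundamental: x₁=249, y₁=20  (since 62001 − 155·400 = 1)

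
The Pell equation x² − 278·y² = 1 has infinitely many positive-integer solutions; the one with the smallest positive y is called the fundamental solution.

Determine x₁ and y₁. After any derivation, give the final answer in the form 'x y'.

√278 → a₀=16, period (1,2,16,2,1,32); ℓ=6 even so k=5
a_0=16:  p_0=16·1+0=16,  q_0=16·0+1=1
a_1=1:  p_1=1·16+1=17,  q_1=1·1+0=1
…
a_3=16:  p_3=16·50+17=817,  q_3=16·3+1=49
a_4=2:  p_4=2·817+50=1684,  q_4=2·49+3=101
a_5=1:  p_5=1·1684+817=2501,  q_5=1·101+49=150
(x₁, y₁) = (2501, 150);  2501² − 278·150² = 1 ✓

2501 150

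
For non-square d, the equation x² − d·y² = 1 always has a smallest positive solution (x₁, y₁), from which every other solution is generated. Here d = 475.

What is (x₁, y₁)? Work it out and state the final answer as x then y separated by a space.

√475 → a₀=21, period (1,3,1,6,2,6,1,3,1,42); ℓ=10 even so k=9
i=0: a=21 ⇒ p=21, q=1
…
i=8: a=3 ⇒ p=45921, q=2107
i=9: a=1 ⇒ p=57799, q=2652
→ (57799, 2652).  Check: 57799²=3340724401, 475·2652²=3340724400, difference 1.

57799 2652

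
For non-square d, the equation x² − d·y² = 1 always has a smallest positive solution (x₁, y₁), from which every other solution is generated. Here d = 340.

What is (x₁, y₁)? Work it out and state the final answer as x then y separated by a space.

285769 15498

√340 = [18; 2,3,1,1,1,…,3,2,36, …], period ℓ=14 (even) → k=13
k=0  a_k=18  p_k/q_k = 18/1
…
k=4  a_k=1  p_k/q_k = 295/16
…
k=7  a_k=8  p_k/q_k = 6509/353
k=8  a_k=1  p_k/q_k = 7265/394
…
k=10  a_k=1  p_k/q_k = 21039/1141
k=11  a_k=1  p_k/q_k = 34813/1888
k=12  a_k=3  p_k/q_k = 125478/6805
k=13  a_k=2  p_k/q_k = 285769/15498
(x₁, y₁) = (285769, 15498);  285769² − 340·15498² = 1 ✓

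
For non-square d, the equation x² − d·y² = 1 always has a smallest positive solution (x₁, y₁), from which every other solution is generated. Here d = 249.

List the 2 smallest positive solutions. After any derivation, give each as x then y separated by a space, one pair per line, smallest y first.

8553815 542076
146335502108449 9273635639880

√249 → a₀=15, period (1,3,1,1,5,…,3,1,30); ℓ=16 even so k=15
k=0  a_k=15  p_k/q_k = 15/1
…
k=5  a_k=5  p_k/q_k = 789/50
k=6  a_k=1  p_k/q_k = 931/59
k=7  a_k=3  p_k/q_k = 3582/227
k=8  a_k=10  p_k/q_k = 36751/2329
…
k=14  a_k=3  p_k/q_k = 6669699/422675
k=15  a_k=1  p_k/q_k = 8553815/542076
→ (8553815, 542076).  Check: 8553815²=73167751054225, 249·542076²=73167751054224, difference 1.
k=2:  x_2 = 8553815·8553815+249·542076·542076 = 146335502108449,  y_2 = 8553815·542076+542076·8553815 = 9273635639880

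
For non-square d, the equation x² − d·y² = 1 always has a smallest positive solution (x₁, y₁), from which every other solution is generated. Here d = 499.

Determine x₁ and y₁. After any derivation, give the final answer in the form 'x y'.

d=499: √d = [22; 2,1,21,1,2,44] (ℓ=6, even), read p_5/q_5
k=0  a_k=22  p_k/q_k = 22/1
k=1  a_k=2  p_k/q_k = 45/2
…
k=4  a_k=1  p_k/q_k = 1519/68
k=5  a_k=2  p_k/q_k = 4490/201
(x₁, y₁) = (4490, 201);  4490² − 499·201² = 1 ✓

4490 201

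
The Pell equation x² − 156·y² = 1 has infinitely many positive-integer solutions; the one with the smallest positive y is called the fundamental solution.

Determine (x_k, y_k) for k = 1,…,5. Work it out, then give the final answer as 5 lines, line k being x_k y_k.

√156 = [12; 2,24, …], period ℓ=2 (even) → k=1
i=0: a=12 ⇒ p=12, q=1
i=1: a=2 ⇒ p=25, q=2
(x₁, y₁) = (25, 2);  25² − 156·2² = 1 ✓
n=2: (25,2)∘(25,2) = (25·25+156·2·2, 25·2+2·25) = (1249,100)
n=3: (1249,100)∘(25,2) = (25·1249+156·2·100, 25·100+2·1249) = (62425,4998)
n=4: (62425,4998)∘(25,2) = (25·62425+156·2·4998, 25·4998+2·62425) = (3120001,249800)
n=5: (3120001,249800)∘(25,2) = (25·3120001+156·2·249800, 25·249800+2·3120001) = (155937625,12485002)

25 2
1249 100
62425 4998
3120001 249800
155937625 12485002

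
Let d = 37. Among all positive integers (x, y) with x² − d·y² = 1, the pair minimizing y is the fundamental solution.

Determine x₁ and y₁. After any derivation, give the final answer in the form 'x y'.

73 12

√37 → a₀=6, period (12); ℓ=1 odd so k=1
step 0: (6, 1)  from 6·(1,0) + (0,1)
step 1: (73, 12)  from 12·(6,1) + (1,0)
(x₁, y₁) = (73, 12);  73² − 37·12² = 1 ✓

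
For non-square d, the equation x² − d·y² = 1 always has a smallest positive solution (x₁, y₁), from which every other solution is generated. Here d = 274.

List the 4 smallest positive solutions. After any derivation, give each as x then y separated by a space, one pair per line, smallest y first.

3959299 239190
31352097142801 1894049455620
248264653730785753699 14998216231173381570
1965907990503261255572251201 118764845051735182903983240

√274 → a₀=16, period (1,1,4,4,1,1,32); ℓ=7 odd so k=13
i=0: a=16 ⇒ p=16, q=1
i=1: a=1 ⇒ p=17, q=1
i=2: a=1 ⇒ p=33, q=2
…
i=4: a=4 ⇒ p=629, q=38
i=5: a=1 ⇒ p=778, q=47
…
i=7: a=32 ⇒ p=45802, q=2767
i=8: a=1 ⇒ p=47209, q=2852
…
i=12: a=1 ⇒ p=2189276, q=132259
i=13: a=1 ⇒ p=3959299, q=239190
(x₁, y₁) = (3959299, 239190);  3959299² − 274·239190² = 1 ✓
(x_2, y_2) = (3959299·3959299 + 274·239190·239190, 3959299·239190 + 239190·3959299) = (31352097142801, 1894049455620)
(x_3, y_3) = (3959299·31352097142801 + 274·239190·1894049455620, 3959299·1894049455620 + 239190·31352097142801) = (248264653730785753699, 14998216231173381570)
(x_4, y_4) = (3959299·248264653730785753699 + 274·239190·14998216231173381570, 3959299·14998216231173381570 + 239190·248264653730785753699) = (1965907990503261255572251201, 118764845051735182903983240)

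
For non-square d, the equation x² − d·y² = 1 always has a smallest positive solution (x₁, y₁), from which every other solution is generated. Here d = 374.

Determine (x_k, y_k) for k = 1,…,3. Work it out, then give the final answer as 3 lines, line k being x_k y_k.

3365 174
22646449 1171020
152410598405 7880964426

√374 → a₀=19, period (2,1,18,1,2,38); ℓ=6 even so k=5
a_0=19:  p_0=19·1+0=19,  q_0=19·0+1=1
a_1=2:  p_1=2·19+1=39,  q_1=2·1+0=2
…
a_4=1:  p_4=1·1083+58=1141,  q_4=1·56+3=59
a_5=2:  p_5=2·1141+1083=3365,  q_5=2·59+56=174
(x₁, y₁) = (3365, 174);  3365² − 374·174² = 1 ✓
(x_2, y_2) = (3365·3365 + 374·174·174, 3365·174 + 174·3365) = (22646449, 1171020)
(x_3, y_3) = (3365·22646449 + 374·174·1171020, 3365·1171020 + 174·22646449) = (152410598405, 7880964426)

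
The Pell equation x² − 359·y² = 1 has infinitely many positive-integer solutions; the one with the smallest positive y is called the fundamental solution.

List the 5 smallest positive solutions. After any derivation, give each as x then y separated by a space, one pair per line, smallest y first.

[18; 1,17,1,36] for √359; ℓ=4 ⇒ convergent index 3
a_0=18:  p_0=18·1+0=18,  q_0=18·0+1=1
a_1=1:  p_1=1·18+1=19,  q_1=1·1+0=1
a_2=17:  p_2=17·19+18=341,  q_2=17·1+1=18
a_3=1:  p_3=1·341+19=360,  q_3=1·18+1=19
→ (360, 19).  Check: 360²=129600, 359·19²=129599, difference 1.
(x_2, y_2) = (360·360 + 359·19·19, 360·19 + 19·360) = (259199, 13680)
(x_3, y_3) = (360·259199 + 359·19·13680, 360·13680 + 19·259199) = (186622920, 9849581)
(x_4, y_4) = (360·186622920 + 359·19·9849581, 360·9849581 + 19·186622920) = (134368243201, 7091684640)
(x_5, y_5) = (360·134368243201 + 359·19·7091684640, 360·7091684640 + 19·134368243201) = (96744948481800, 5106003091219)

360 19
259199 13680
186622920 9849581
134368243201 7091684640
96744948481800 5106003091219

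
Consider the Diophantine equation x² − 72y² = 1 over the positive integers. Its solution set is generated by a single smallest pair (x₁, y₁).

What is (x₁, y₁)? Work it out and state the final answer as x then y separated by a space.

17 2

√72 → a₀=8, period (2,16); ℓ=2 even so k=1
i=0: a=8 ⇒ p=8, q=1
i=1: a=2 ⇒ p=17, q=2
(x₁, y₁) = (17, 2);  17² − 72·2² = 1 ✓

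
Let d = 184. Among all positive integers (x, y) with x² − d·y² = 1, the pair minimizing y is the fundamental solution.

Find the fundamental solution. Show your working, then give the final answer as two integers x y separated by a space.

d=184: √d = [13; 1,1,3,2,1,2,1,2,3,1,1,26] (ℓ=12, even), read p_11/q_11
k=0  a_k=13  p_k/q_k = 13/1
k=1  a_k=1  p_k/q_k = 14/1
k=2  a_k=1  p_k/q_k = 27/2
k=3  a_k=3  p_k/q_k = 95/7
k=4  a_k=2  p_k/q_k = 217/16
…
k=6  a_k=2  p_k/q_k = 841/62
…
k=10  a_k=1  p_k/q_k = 13741/1013
k=11  a_k=1  p_k/q_k = 24335/1794
(x₁, y₁) = (24335, 1794);  24335² − 184·1794² = 1 ✓

24335 1794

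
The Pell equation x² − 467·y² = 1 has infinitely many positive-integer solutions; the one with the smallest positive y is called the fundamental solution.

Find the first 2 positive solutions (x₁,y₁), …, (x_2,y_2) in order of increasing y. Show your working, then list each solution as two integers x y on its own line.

1625626 75225
5285319783751 244575431700

√467 = [21; 1,1,1,1,3,…,1,1,42, …], period ℓ=14 (even) → k=13
k=0  a_k=21  p_k/q_k = 21/1
k=1  a_k=1  p_k/q_k = 22/1
k=2  a_k=1  p_k/q_k = 43/2
k=3  a_k=1  p_k/q_k = 65/3
k=4  a_k=1  p_k/q_k = 108/5
…
k=7  a_k=21  p_k/q_k = 27164/1257
…
k=10  a_k=1  p_k/q_k = 358232/16577
…
k=12  a_k=1  p_k/q_k = 991929/45901
k=13  a_k=1  p_k/q_k = 1625626/75225
→ (1625626, 75225).  Check: 1625626²=2642659891876, 467·75225²=2642659891875, difference 1.
(x_2, y_2) = (1625626·1625626 + 467·75225·75225, 1625626·75225 + 75225·1625626) = (5285319783751, 244575431700)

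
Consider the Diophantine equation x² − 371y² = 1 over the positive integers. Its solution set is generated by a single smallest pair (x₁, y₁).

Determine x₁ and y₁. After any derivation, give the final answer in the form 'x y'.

1695 88

[19; 3,1,4,1,3,38] for √371; ℓ=6 ⇒ convergent index 5
i=0: a=19 ⇒ p=19, q=1
i=1: a=3 ⇒ p=58, q=3
i=2: a=1 ⇒ p=77, q=4
i=3: a=4 ⇒ p=366, q=19
i=4: a=1 ⇒ p=443, q=23
i=5: a=3 ⇒ p=1695, q=88
→ (1695, 88).  Check: 1695²=2873025, 371·88²=2873024, difference 1.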